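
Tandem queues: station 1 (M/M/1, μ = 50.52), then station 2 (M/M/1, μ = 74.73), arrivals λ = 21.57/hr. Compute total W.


Each node sees arrival rate λ = 21.57/hr (tandem ⇒ throughput preserved).
W₁ = 1/(μ₁−λ) = 1/(50.52−21.57) = 0.03454 hr
W₂ = 1/(μ₂−λ) = 1/(74.73−21.57) = 0.01881 hr
W_total = W₁ + W₂ = 0.03454 + 0.01881 = 0.05335 hr

Final: 0.05335 hr


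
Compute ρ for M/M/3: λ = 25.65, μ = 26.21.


ρ = λ/(cμ) = 25.65/(3·26.21) = 25.65/78.63 = 0.3262

Final: 0.3262


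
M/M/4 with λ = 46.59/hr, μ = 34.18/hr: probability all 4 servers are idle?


a = λ/μ = 46.59/34.18 = 1.3631; ρ = a/c = 0.3408
Σ_{k=0}^{3} a^k/k! (terms k=0..3) = 1.00000 + 1.36308 + 0.92899 + 0.42210 = 3.71416
Tail: a^4/(4!(1−ρ)) = 3.45209/(24·0.6592) = 0.21819
P₀ = 1/(3.71416 + 0.21819) = 1/3.93235 = 0.254301

Final: 0.254301


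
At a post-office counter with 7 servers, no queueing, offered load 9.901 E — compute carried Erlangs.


B(7,9.901) = 0.404598 (Erlang-B)
Carried load = a(1 − B) = 9.901·(1 − 0.404598) = 9.901·0.595402 = 5.8951 E

Final: 5.8951 Erlangs


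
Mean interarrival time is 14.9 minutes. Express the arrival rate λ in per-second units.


λ = 1/(interarrival time) in consistent units.
1 second = 0.0166667 min, so λ = 0.0166667/14.9 = 0.001119 per second

Final: 0.001119 /sec


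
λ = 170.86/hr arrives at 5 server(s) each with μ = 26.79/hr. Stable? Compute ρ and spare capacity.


Total capacity cμ = 5·26.79 = 133.95/hr
ρ = λ/(cμ) = 170.86/133.95 = 1.2756
Stable ⇔ ρ < 1: NO
Spare capacity = cμ − λ = 133.95 − 170.86 = -36.91/hr

Final: ρ = 1.2756; unstable; margin = -36.91/hr


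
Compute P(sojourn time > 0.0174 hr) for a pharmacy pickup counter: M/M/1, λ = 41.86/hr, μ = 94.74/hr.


W ~ Exponential(μ−λ) for M/M/1.
μ − λ = 94.74 − 41.86 = 52.8800
P(W > t) = e^{−(μ−λ)t} = e^{−0.9201} = 0.398474

Final: 0.398474


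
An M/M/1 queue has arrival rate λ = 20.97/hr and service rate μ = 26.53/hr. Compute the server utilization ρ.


ρ = λ/μ = 20.97/26.53 = 0.7904

Final: 0.7904


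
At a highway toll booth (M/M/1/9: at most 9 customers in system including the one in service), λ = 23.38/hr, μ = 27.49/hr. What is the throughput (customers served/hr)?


ρ = 0.8505; P_K = (1−ρ)ρ^9/(1−ρ^10) = 0.043404
λ_eff = λ(1 − P_K) = 23.38·(1 − 0.043404) = 23.38·0.956596 = 22.3652 /hr

Final: 22.3652 /hr


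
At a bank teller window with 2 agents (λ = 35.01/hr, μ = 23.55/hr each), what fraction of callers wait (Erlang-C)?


a = λ/μ = 1.4866; ρ = a/2 = 0.7433
P₀ = 0.147242 (from M/M/c formula)
C(c,a) = [a^c/(c!(1−ρ))]·P₀ = [2.21005/(2·0.2567)]·0.147242
= 4.30494·0.147242 = 0.633866

Final: 0.633866


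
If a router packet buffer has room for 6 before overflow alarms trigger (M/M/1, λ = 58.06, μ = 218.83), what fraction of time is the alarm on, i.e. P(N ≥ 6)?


ρ = 58.06/218.83 = 0.2653
P(N ≥ n) = ρ^n = 0.2653^6 = 0.0003488

Final: 0.0003488


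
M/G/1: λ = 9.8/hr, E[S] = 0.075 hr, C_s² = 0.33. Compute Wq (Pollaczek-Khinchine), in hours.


ρ = λ·E[S] = 9.8·0.075 = 0.7350
E[S²] = E[S]²(1+C_s²) = 0.075²·(1+0.33) = 0.007481
Wq = λ·E[S²]/(2(1−ρ)) = 9.8·0.007481/(2·0.2650) = 0.13833 hr

Final: 0.13833 hr


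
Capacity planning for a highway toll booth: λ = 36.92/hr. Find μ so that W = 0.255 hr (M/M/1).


W = 1/(μ−λ) ⇒ μ − λ = 1/W = 1/0.255 = 3.9216
μ = λ + 1/W = 36.92 + 3.9216 = 40.8416 per hr

Final: 40.8416 /hr


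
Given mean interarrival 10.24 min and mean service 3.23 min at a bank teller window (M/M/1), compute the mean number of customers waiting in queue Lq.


λ = 60/10.24 = 5.8594 /hr
μ = 60/3.23 = 18.5759 /hr
ρ = λ/μ = 5.8594/18.5759 = 0.3154
Lq = ρ²/(1−ρ) = 0.09950/0.6846 = 0.1453

Final: 0.1453


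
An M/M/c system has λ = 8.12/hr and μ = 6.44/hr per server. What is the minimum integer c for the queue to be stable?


Stability requires cμ > λ ⇔ c > λ/μ.
λ/μ = 8.12/6.44 = 1.2609
Minimum integer c = ⌊1.2609⌋ + 1 = 2
Check: 2·6.44 = 12.88 > 8.12, while 1·6.44 = 6.44 ≤ 8.12

Final: 2 servers


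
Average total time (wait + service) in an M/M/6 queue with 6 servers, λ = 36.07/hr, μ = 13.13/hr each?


a = 2.7471; ρ = 0.4579; P₀ = 0.063476
Lq = P₀·a^c·ρ/(c!(1−ρ)²) = 0.05903
Wq = Lq/λ = 0.05903/36.07 = 0.001637 hr
W = Wq + 1/μ = 0.001637 + 0.07616 = 0.07780 hr

Final: 0.07780 hr


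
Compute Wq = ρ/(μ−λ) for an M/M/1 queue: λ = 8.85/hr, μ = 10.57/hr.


ρ = 8.85/10.57 = 0.8373
Wq = ρ/(μ−λ) = 0.8373/(10.57 − 8.85) = 0.8373/1.72 = 0.4868 hr

Final: 0.4868 hr


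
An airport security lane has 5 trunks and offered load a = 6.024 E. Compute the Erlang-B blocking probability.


B(c,a) = (a^c/c!) / Σ_{k=0}^{c} a^k/k!
a^5/5! = 66.106410
Σ terms (k=0..5): 1.00000 + 6.02400 + 18.14429 + 36.43373 + 54.86920 + 66.10641 = 182.577626
B = 66.106410/182.577626 = 0.362073

Final: 0.362073


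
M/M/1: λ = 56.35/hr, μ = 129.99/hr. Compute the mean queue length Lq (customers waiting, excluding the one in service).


ρ = 56.35/129.99 = 0.4335
Lq = ρ²/(1−ρ) = 0.1879/0.5665 = 0.3317

Final: 0.3317


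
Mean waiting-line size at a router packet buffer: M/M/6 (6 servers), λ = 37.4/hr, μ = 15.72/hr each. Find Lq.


a = λ/μ = 2.3791; ρ = a/6 = 0.3965
P₀ = 0.092240
Lq = P₀·a^c·ρ / (c!·(1−ρ)²) = 0.092240·181.34867·0.3965/(720·0.36419)
= 0.02530

Final: 0.02530


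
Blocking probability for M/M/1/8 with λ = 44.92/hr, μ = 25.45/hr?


ρ = λ/μ = 44.92/25.45 = 1.7650
P_K = (1−ρ)ρ^K/(1−ρ^(K+1)) = (-0.7650·94.192362)/(1 − 166.252295)
= -72.059933/-165.252295 = 0.436060

Final: 0.436060


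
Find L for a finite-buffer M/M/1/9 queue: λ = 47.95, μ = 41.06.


ρ = 47.95/41.06 = 1.1678
L = ρ[1 − (K+1)ρ^K + Kρ^(K+1)] / [(1−ρ)(1−ρ^(K+1))]
Numerator: 1.1678·(1 − 10·4.039494 + 9·4.717334) = 3.574724
Denominator: (-0.1678)·(-3.717334) = 0.623781
L = 3.574724/0.623781 = 5.7307

Final: 5.7307


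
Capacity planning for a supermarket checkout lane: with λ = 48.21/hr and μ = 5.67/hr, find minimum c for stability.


Stability requires cμ > λ ⇔ c > λ/μ.
λ/μ = 48.21/5.67 = 8.5026
Minimum integer c = ⌊8.5026⌋ + 1 = 9
Check: 9·5.67 = 51.03 > 48.21, while 8·5.67 = 45.36 ≤ 48.21

Final: 9 servers


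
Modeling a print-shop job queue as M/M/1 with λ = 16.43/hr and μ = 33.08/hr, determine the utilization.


ρ = λ/μ = 16.43/33.08 = 0.4967

Final: 0.4967


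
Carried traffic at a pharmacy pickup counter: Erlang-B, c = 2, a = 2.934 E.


B(2,2.934) = 0.522467 (Erlang-B)
Carried load = a(1 − B) = 2.934·(1 − 0.522467) = 2.934·0.477533 = 1.4011 E

Final: 1.4011 Erlangs


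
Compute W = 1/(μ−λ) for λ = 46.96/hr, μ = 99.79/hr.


W = 1/(μ−λ) = 1/(99.79 − 46.96) = 1/52.83 = 0.01893 hr

Final: 0.01893 hr


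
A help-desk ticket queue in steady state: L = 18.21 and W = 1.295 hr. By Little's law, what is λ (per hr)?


λ = L/W = 18.21/1.295 = 14.0618 /hr

Final: 14.0618 /hr


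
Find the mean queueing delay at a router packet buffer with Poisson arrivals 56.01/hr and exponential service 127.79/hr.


ρ = 56.01/127.79 = 0.4383
Wq = ρ/(μ−λ) = 0.4383/(127.79 − 56.01) = 0.4383/71.78 = 0.006106 hr

Final: 0.006106 hr


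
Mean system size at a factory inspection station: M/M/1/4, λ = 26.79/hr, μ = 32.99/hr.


ρ = 26.79/32.99 = 0.8121
L = ρ[1 − (K+1)ρ^K + Kρ^(K+1)] / [(1−ρ)(1−ρ^(K+1))]
Numerator: 0.8121·(1 − 5·0.434872 + 4·0.353144) = 0.193447
Denominator: (0.1879)·(0.646856) = 0.121567
L = 0.193447/0.121567 = 1.5913

Final: 1.5913


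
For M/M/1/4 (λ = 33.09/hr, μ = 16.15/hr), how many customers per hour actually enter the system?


ρ = 2.0489; P_K = (1−ρ)ρ^4/(1−ρ^5) = 0.526518
λ_eff = λ(1 − P_K) = 33.09·(1 − 0.526518) = 33.09·0.473482 = 15.6675 /hr

Final: 15.6675 /hr


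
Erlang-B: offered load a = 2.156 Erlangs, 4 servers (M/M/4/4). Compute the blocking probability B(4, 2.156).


B(c,a) = (a^c/c!) / Σ_{k=0}^{c} a^k/k!
a^4/4! = 0.900293
Σ terms (k=0..4): 1.00000 + 2.15600 + 2.32417 + 1.67030 + 0.90029 = 8.050763
B = 0.900293/8.050763 = 0.111827

Final: 0.111827


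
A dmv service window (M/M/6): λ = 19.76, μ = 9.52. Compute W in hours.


a = 2.0756; ρ = 0.3459; P₀ = 0.125245
Lq = P₀·a^c·ρ/(c!(1−ρ)²) = 0.01125
Wq = Lq/λ = 0.01125/19.76 = 0.0005692 hr
W = Wq + 1/μ = 0.0005692 + 0.10504 = 0.10561 hr

Final: 0.10561 hr


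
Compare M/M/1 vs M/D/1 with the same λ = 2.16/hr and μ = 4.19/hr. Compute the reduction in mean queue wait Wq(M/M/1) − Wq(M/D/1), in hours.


ρ = 2.16/4.19 = 0.5155
Wq(M/M/1) = ρ/(μ−λ) = 0.5155/2.03 = 0.25395 hr
Wq(M/D/1) = ρ/(2(μ−λ)) = 0.12697 hr
Savings = 0.25395 − 0.12697 = 0.12697 hr

Final: 0.12697 hr


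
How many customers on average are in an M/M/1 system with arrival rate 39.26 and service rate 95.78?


ρ = λ/μ = 39.26/95.78 = 0.4099
L = ρ/(1−ρ) = 0.4099/(1 − 0.4099) = 0.4099/0.5901 = 0.6946

Final: 0.6946


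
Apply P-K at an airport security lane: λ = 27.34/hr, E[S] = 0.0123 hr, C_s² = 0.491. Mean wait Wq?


ρ = λ·E[S] = 27.34·0.0123 = 0.3363
E[S²] = E[S]²(1+C_s²) = 0.0123²·(1+0.491) = 0.0002256
Wq = λ·E[S²]/(2(1−ρ)) = 27.34·0.0002256/(2·0.6637) = 0.004646 hr

Final: 0.004646 hr


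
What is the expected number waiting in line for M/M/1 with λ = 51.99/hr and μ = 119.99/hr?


ρ = 51.99/119.99 = 0.4333
Lq = ρ²/(1−ρ) = 0.1877/0.5667 = 0.3313

Final: 0.3313


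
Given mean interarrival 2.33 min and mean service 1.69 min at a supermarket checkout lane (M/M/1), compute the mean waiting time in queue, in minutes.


λ = 60/2.33 = 25.7511 /hr
μ = 60/1.69 = 35.5030 /hr
ρ = λ/μ = 25.7511/35.5030 = 0.7253
Wq = ρ/(μ−λ) = 0.7253/(35.5030−25.7511) = 0.07438 hr
In minutes: 0.07438·60 = 4.463 min

Final: 4.463 min


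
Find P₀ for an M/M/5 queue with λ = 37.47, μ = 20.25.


a = λ/μ = 37.47/20.25 = 1.8504; ρ = a/c = 0.3701
Σ_{k=0}^{4} a^k/k! (terms k=0..4) = 1.00000 + 1.85037 + 1.71194 + 1.05590 + 0.48845 = 6.10666
Tail: a^5/(5!(1−ρ)) = 21.69169/(120·0.6299) = 0.28696
P₀ = 1/(6.10666 + 0.28696) = 1/6.39362 = 0.156406

Final: 0.156406


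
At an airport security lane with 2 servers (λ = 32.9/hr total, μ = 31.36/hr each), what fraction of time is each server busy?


ρ = λ/(cμ) = 32.9/(2·31.36) = 32.9/62.72 = 0.5246

Final: 0.5246


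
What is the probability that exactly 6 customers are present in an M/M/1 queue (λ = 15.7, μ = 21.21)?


ρ = 15.7/21.21 = 0.7402
P_n = (1−ρ)·ρ^n = (1 − 0.7402)·0.7402^6 = 0.2598·0.164495 = 0.042733

Final: 0.042733


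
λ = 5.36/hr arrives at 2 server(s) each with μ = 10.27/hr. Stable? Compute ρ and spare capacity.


Total capacity cμ = 2·10.27 = 20.54/hr
ρ = λ/(cμ) = 5.36/20.54 = 0.2610
Stable ⇔ ρ < 1: YES
Spare capacity = cμ − λ = 20.54 − 5.36 = 15.18/hr

Final: ρ = 0.2610; stable; margin = 15.18/hr


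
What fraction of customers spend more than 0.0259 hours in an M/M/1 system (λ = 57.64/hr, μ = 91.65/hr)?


W ~ Exponential(μ−λ) for M/M/1.
μ − λ = 91.65 − 57.64 = 34.0100
P(W > t) = e^{−(μ−λ)t} = e^{−0.8809} = 0.414427

Final: 0.414427


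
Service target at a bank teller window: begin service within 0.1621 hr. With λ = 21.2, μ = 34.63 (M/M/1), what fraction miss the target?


ρ = 21.2/34.63 = 0.6122
P(Wq > t) = ρ·e^{−(μ−λ)t} = 0.6122·e^{−2.1770}
= 0.6122·0.113381 = 0.069410

Final: 0.069410


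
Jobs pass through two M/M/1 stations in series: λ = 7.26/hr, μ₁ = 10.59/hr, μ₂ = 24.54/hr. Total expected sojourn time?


Each node sees arrival rate λ = 7.26/hr (tandem ⇒ throughput preserved).
W₁ = 1/(μ₁−λ) = 1/(10.59−7.26) = 0.30030 hr
W₂ = 1/(μ₂−λ) = 1/(24.54−7.26) = 0.05787 hr
W_total = W₁ + W₂ = 0.30030 + 0.05787 = 0.35817 hr

Final: 0.35817 hr


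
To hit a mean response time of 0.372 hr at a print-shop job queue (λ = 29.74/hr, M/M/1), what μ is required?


W = 1/(μ−λ) ⇒ μ − λ = 1/W = 1/0.372 = 2.6882
μ = λ + 1/W = 29.74 + 2.6882 = 32.4282 per hr

Final: 32.4282 /hr


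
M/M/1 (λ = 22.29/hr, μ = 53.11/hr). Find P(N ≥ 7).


ρ = 22.29/53.11 = 0.4197
P(N ≥ n) = ρ^n = 0.4197^7 = 0.002294

Final: 0.002294


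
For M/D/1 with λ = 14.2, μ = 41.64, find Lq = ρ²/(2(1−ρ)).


ρ = 14.2/41.64 = 0.3410
M/D/1: Lq = ρ²/(2(1−ρ)) = 0.1163/(2·0.6590) = 0.08824

Final: 0.08824


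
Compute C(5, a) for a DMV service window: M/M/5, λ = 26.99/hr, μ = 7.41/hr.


a = λ/μ = 3.6424; ρ = a/5 = 0.7285
P₀ = 0.021580 (from M/M/c formula)
C(c,a) = [a^c/(c!(1−ρ))]·P₀ = [641.09647/(120·0.2715)]·0.021580
= 19.67580·0.021580 = 0.424603

Final: 0.424603


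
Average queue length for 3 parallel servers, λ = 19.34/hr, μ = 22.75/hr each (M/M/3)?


a = λ/μ = 0.8501; ρ = a/3 = 0.2834
P₀ = 0.424748
Lq = P₀·a^c·ρ / (c!·(1−ρ)²) = 0.424748·0.61436·0.2834/(6·0.51356)
= 0.02400

Final: 0.02400


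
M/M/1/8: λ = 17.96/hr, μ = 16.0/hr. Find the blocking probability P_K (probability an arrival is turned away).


ρ = λ/μ = 17.96/16.0 = 1.1225
P_K = (1−ρ)ρ^K/(1−ρ^(K+1)) = (-0.1225·2.520524)/(1 − 2.829288)
= -0.308764/-1.829288 = 0.168789

Final: 0.168789


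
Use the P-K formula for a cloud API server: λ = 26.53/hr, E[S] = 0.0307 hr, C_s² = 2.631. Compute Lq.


ρ = λ·E[S] = 26.53·0.0307 = 0.8145
Lq = ρ²(1+C_s²)/(2(1−ρ)) = 0.6634·(1+2.631)/(2·0.1855)
= 0.6634·3.6310/0.3711 = 6.49136

Final: 6.49136


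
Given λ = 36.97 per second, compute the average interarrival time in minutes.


Mean interarrival time = 1/λ = 1/36.97 second = 0.02705 second
In minutes: 0.02705 × 0.0166667 = 0.0004508 min

Final: 0.0004508 min


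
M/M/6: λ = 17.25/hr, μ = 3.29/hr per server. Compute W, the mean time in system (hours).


a = 5.2432; ρ = 0.8739; P₀ = 0.002965
Lq = P₀·a^c·ρ/(c!(1−ρ)²) = 4.69868
Wq = Lq/λ = 4.69868/17.25 = 0.27239 hr
W = Wq + 1/μ = 0.27239 + 0.30395 = 0.57634 hr

Final: 0.57634 hr


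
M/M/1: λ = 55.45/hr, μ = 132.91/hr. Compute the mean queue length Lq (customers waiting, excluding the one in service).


ρ = 55.45/132.91 = 0.4172
Lq = ρ²/(1−ρ) = 0.1741/0.5828 = 0.2987

Final: 0.2987


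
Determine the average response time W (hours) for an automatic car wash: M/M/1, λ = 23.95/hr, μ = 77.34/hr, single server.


W = 1/(μ−λ) = 1/(77.34 − 23.95) = 1/53.39 = 0.01873 hr

Final: 0.01873 hr


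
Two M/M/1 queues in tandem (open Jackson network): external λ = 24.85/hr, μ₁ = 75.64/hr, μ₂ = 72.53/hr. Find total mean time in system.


Each node sees arrival rate λ = 24.85/hr (tandem ⇒ throughput preserved).
W₁ = 1/(μ₁−λ) = 1/(75.64−24.85) = 0.01969 hr
W₂ = 1/(μ₂−λ) = 1/(72.53−24.85) = 0.02097 hr
W_total = W₁ + W₂ = 0.01969 + 0.02097 = 0.04066 hr

Final: 0.04066 hr


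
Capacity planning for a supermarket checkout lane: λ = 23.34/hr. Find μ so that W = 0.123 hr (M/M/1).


W = 1/(μ−λ) ⇒ μ − λ = 1/W = 1/0.123 = 8.1301
μ = λ + 1/W = 23.34 + 8.1301 = 31.4701 per hr

Final: 31.4701 /hr


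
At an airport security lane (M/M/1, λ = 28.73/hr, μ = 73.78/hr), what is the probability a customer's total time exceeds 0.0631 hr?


W ~ Exponential(μ−λ) for M/M/1.
μ − λ = 73.78 − 28.73 = 45.0500
P(W > t) = e^{−(μ−λ)t} = e^{−2.8427} = 0.058271

Final: 0.058271


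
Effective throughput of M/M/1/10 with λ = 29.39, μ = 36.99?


ρ = 0.7945; P_K = (1−ρ)ρ^10/(1−ρ^11) = 0.022384
λ_eff = λ(1 − P_K) = 29.39·(1 − 0.022384) = 29.39·0.977616 = 28.7321 /hr

Final: 28.7321 /hr


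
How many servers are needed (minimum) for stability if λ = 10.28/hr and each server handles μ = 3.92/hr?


Stability requires cμ > λ ⇔ c > λ/μ.
λ/μ = 10.28/3.92 = 2.6224
Minimum integer c = ⌊2.6224⌋ + 1 = 3
Check: 3·3.92 = 11.76 > 10.28, while 2·3.92 = 7.84 ≤ 10.28

Final: 3 servers


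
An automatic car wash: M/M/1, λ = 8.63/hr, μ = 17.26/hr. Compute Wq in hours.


ρ = 8.63/17.26 = 0.5000
Wq = ρ/(μ−λ) = 0.5000/(17.26 − 8.63) = 0.5000/8.63 = 0.05794 hr

Final: 0.05794 hr


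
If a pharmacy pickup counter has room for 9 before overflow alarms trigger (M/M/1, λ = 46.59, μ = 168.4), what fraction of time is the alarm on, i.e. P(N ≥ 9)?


ρ = 46.59/168.4 = 0.2767
P(N ≥ n) = ρ^n = 0.2767^9 = 0.000009496

Final: 0.000009496


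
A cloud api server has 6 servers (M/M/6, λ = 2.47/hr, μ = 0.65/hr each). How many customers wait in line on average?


a = λ/μ = 3.8000; ρ = a/6 = 0.6333
P₀ = 0.020894
Lq = P₀·a^c·ρ / (c!·(1−ρ)²) = 0.020894·3010.93638·0.6333/(720·0.13444)
= 0.41160

Final: 0.41160


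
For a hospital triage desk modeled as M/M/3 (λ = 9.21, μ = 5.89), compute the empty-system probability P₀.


a = λ/μ = 9.21/5.89 = 1.5637; ρ = a/c = 0.5212
Σ_{k=0}^{2} a^k/k! (terms k=0..2) = 1.00000 + 1.56367 + 1.22253 = 3.78619
Tail: a^3/(3!(1−ρ)) = 3.82325/(6·0.4788) = 1.33091
P₀ = 1/(3.78619 + 1.33091) = 1/5.11710 = 0.195423

Final: 0.195423


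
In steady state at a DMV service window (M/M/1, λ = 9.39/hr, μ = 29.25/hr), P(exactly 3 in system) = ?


ρ = 9.39/29.25 = 0.3210
P_n = (1−ρ)·ρ^n = (1 − 0.3210)·0.3210^3 = 0.6790·0.033084 = 0.022463

Final: 0.022463


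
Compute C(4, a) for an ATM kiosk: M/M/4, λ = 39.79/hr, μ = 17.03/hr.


a = λ/μ = 2.3365; ρ = a/4 = 0.5841
P₀ = 0.089465 (from M/M/c formula)
C(c,a) = [a^c/(c!(1−ρ))]·P₀ = [29.80143/(24·0.4159)]·0.089465
= 2.98575·0.089465 = 0.267120

Final: 0.267120


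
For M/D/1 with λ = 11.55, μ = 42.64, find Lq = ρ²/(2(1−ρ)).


ρ = 11.55/42.64 = 0.2709
M/D/1: Lq = ρ²/(2(1−ρ)) = 0.07337/(2·0.7291) = 0.05031

Final: 0.05031


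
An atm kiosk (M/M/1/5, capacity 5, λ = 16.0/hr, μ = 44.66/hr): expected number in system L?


ρ = 16.0/44.66 = 0.3583
L = ρ[1 − (K+1)ρ^K + Kρ^(K+1)] / [(1−ρ)(1−ρ^(K+1))]
Numerator: 0.3583·(1 − 6·0.005902 + 5·0.002114) = 0.349363
Denominator: (0.6417)·(0.997886) = 0.640381
L = 0.349363/0.640381 = 0.5456

Final: 0.5456


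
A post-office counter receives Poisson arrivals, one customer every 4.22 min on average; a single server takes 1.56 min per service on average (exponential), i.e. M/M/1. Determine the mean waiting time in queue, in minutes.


λ = 60/4.22 = 14.2180 /hr
μ = 60/1.56 = 38.4615 /hr
ρ = λ/μ = 14.2180/38.4615 = 0.3697
Wq = ρ/(μ−λ) = 0.3697/(38.4615−14.2180) = 0.01525 hr
In minutes: 0.01525·60 = 0.9149 min

Final: 0.9149 min


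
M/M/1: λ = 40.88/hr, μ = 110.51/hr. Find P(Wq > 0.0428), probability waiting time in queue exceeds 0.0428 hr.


ρ = 40.88/110.51 = 0.3699
P(Wq > t) = ρ·e^{−(μ−λ)t} = 0.3699·e^{−2.9802}
= 0.3699·0.050785 = 0.018786

Final: 0.018786


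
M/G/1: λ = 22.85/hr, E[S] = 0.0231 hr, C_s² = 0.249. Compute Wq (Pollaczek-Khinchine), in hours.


ρ = λ·E[S] = 22.85·0.0231 = 0.5278
E[S²] = E[S]²(1+C_s²) = 0.0231²·(1+0.249) = 0.0006665
Wq = λ·E[S²]/(2(1−ρ)) = 22.85·0.0006665/(2·0.4722) = 0.01613 hr

Final: 0.01613 hr


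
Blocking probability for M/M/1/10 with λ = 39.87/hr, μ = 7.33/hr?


ρ = λ/μ = 39.87/7.33 = 5.4393
P_K = (1−ρ)ρ^K/(1−ρ^(K+1)) = (-4.4393·22668490.964170)/(1 − 123300509.514526)
= -100632018.550356/-123300508.514526 = 0.816153

Final: 0.816153


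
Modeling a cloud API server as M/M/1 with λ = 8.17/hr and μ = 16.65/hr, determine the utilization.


ρ = λ/μ = 8.17/16.65 = 0.4907

Final: 0.4907


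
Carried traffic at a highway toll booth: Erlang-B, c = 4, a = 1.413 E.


B(4,1.413) = 0.041036 (Erlang-B)
Carried load = a(1 − B) = 1.413·(1 − 0.041036) = 1.413·0.958964 = 1.3550 E

Final: 1.3550 Erlangs


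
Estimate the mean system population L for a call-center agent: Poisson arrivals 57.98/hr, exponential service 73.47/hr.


ρ = λ/μ = 57.98/73.47 = 0.7892
L = ρ/(1−ρ) = 0.7892/(1 − 0.7892) = 0.7892/0.2108 = 3.7431

Final: 3.7431


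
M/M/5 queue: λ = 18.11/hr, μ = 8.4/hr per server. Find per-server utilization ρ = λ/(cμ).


ρ = λ/(cμ) = 18.11/(5·8.4) = 18.11/42.00 = 0.4312

Final: 0.4312


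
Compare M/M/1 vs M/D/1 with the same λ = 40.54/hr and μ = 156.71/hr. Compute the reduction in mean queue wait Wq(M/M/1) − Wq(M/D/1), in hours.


ρ = 40.54/156.71 = 0.2587
Wq(M/M/1) = ρ/(μ−λ) = 0.2587/116.17 = 0.002227 hr
Wq(M/D/1) = ρ/(2(μ−λ)) = 0.001113 hr
Savings = 0.002227 − 0.001113 = 0.001113 hr

Final: 0.001113 hr


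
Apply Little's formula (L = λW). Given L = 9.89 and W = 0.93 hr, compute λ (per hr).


λ = L/W = 9.89/0.93 = 10.6344 /hr

Final: 10.6344 /hr


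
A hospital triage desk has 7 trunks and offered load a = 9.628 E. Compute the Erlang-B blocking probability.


B(c,a) = (a^c/c!) / Σ_{k=0}^{c} a^k/k!
a^7/7! = 1521.675453
Σ terms (k=0..7): 1.00000 + 9.62800 + 46.34919 + 148.75001 + 358.04127 + 689.44426 + 1106.32823 + 1521.67545 = 3881.216408
B = 1521.675453/3881.216408 = 0.392061

Final: 0.392061


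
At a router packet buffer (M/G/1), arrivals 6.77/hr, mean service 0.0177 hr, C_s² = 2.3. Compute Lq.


ρ = λ·E[S] = 6.77·0.0177 = 0.1198
Lq = ρ²(1+C_s²)/(2(1−ρ)) = 0.01436·(1+2.3)/(2·0.8802)
= 0.01436·3.3000/1.7603 = 0.02692

Final: 0.02692


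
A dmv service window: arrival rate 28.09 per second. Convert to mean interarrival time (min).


Mean interarrival time = 1/λ = 1/28.09 second = 0.03560 second
In minutes: 0.03560 × 0.0166667 = 0.0005933 min

Final: 0.0005933 min


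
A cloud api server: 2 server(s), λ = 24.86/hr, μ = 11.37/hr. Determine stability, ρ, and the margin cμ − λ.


Total capacity cμ = 2·11.37 = 22.74/hr
ρ = λ/(cμ) = 24.86/22.74 = 1.0932
Stable ⇔ ρ < 1: NO
Spare capacity = cμ − λ = 22.74 − 24.86 = -2.12/hr

Final: ρ = 1.0932; unstable; margin = -2.12/hr


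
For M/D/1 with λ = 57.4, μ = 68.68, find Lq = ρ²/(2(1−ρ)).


ρ = 57.4/68.68 = 0.8358
M/D/1: Lq = ρ²/(2(1−ρ)) = 0.6985/(2·0.1642) = 2.12645

Final: 2.12645


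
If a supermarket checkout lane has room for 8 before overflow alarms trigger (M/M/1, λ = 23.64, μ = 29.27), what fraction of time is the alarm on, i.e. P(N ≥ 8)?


ρ = 23.64/29.27 = 0.8077
P(N ≥ n) = ρ^n = 0.8077^8 = 0.181050

Final: 0.181050


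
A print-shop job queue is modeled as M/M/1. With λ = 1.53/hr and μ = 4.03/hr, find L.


ρ = λ/μ = 1.53/4.03 = 0.3797
L = ρ/(1−ρ) = 0.3797/(1 − 0.3797) = 0.3797/0.6203 = 0.6120

Final: 0.6120


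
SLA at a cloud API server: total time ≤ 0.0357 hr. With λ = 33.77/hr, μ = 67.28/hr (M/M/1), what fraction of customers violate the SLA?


W ~ Exponential(μ−λ) for M/M/1.
μ − λ = 67.28 − 33.77 = 33.5100
P(W > t) = e^{−(μ−λ)t} = e^{−1.1963} = 0.302309

Final: 0.302309


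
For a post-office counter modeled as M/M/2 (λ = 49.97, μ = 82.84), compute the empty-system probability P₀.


a = λ/μ = 49.97/82.84 = 0.6032; ρ = a/c = 0.3016
Σ_{k=0}^{1} a^k/k! (terms k=0..1) = 1.00000 + 0.60321 = 1.60321
Tail: a^2/(2!(1−ρ)) = 0.36386/(2·0.6984) = 0.26050
P₀ = 1/(1.60321 + 0.26050) = 1/1.86371 = 0.536564

Final: 0.536564


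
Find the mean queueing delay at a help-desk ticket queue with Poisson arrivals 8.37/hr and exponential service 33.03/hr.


ρ = 8.37/33.03 = 0.2534
Wq = ρ/(μ−λ) = 0.2534/(33.03 − 8.37) = 0.2534/24.66 = 0.01028 hr

Final: 0.01028 hr


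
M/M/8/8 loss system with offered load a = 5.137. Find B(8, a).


B(c,a) = (a^c/c!) / Σ_{k=0}^{c} a^k/k!
a^8/8! = 12.026964
Σ terms (k=0..8): 1.00000 + 5.13700 + 13.19438 + 22.59318 + 29.01530 + 29.81032 + 25.52260 + 18.72994 + 12.02696 = 157.029687
B = 12.026964/157.029687 = 0.076590

Final: 0.076590


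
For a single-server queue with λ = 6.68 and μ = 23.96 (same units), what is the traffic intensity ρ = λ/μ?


ρ = λ/μ = 6.68/23.96 = 0.2788

Final: 0.2788


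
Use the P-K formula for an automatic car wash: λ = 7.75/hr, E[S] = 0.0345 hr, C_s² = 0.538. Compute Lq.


ρ = λ·E[S] = 7.75·0.0345 = 0.2674
Lq = ρ²(1+C_s²)/(2(1−ρ)) = 0.07149·(1+0.538)/(2·0.7326)
= 0.07149·1.5380/1.4652 = 0.07504

Final: 0.07504


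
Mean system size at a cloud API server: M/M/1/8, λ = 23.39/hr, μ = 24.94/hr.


ρ = 23.39/24.94 = 0.9379
L = ρ[1 − (K+1)ρ^K + Kρ^(K+1)] / [(1−ρ)(1−ρ^(K+1))]
Numerator: 0.9379·(1 − 9·0.598508 + 8·0.561312) = 0.097459
Denominator: (0.06215)·(0.438688) = 0.027264
L = 0.097459/0.027264 = 3.5746

Final: 3.5746


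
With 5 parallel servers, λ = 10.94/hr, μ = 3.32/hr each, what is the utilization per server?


ρ = λ/(cμ) = 10.94/(5·3.32) = 10.94/16.60 = 0.6590

Final: 0.6590


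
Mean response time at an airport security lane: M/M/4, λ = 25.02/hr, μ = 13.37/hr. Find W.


a = 1.8714; ρ = 0.4678; P₀ = 0.149817
Lq = P₀·a^c·ρ/(c!(1−ρ)²) = 0.12647
Wq = Lq/λ = 0.12647/25.02 = 0.005055 hr
W = Wq + 1/μ = 0.005055 + 0.07479 = 0.07985 hr

Final: 0.07985 hr


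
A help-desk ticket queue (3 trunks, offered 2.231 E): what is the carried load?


B(3,2.231) = 0.244471 (Erlang-B)
Carried load = a(1 − B) = 2.231·(1 − 0.244471) = 2.231·0.755529 = 1.6856 E

Final: 1.6856 Erlangs


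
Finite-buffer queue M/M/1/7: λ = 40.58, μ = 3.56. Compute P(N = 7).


ρ = λ/μ = 40.58/3.56 = 11.3989
P_K = (1−ρ)ρ^K/(1−ρ^(K+1)) = (-10.3989·25005429.187027)/(1 − 285033796.744256)
= -260028367.557229/-285033795.744256 = 0.912272

Final: 0.912272


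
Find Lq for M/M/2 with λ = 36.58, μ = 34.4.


a = λ/μ = 1.0634; ρ = a/2 = 0.5317
P₀ = 0.305751
Lq = P₀·a^c·ρ / (c!·(1−ρ)²) = 0.305751·1.13076·0.5317/(2·0.21932)
= 0.41907

Final: 0.41907


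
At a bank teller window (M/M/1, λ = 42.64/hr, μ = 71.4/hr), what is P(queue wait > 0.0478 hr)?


ρ = 42.64/71.4 = 0.5972
P(Wq > t) = ρ·e^{−(μ−λ)t} = 0.5972·e^{−1.3747}
= 0.5972·0.252908 = 0.151037

Final: 0.151037


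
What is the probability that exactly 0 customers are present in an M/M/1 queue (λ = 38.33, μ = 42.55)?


ρ = 38.33/42.55 = 0.9008
P_n = (1−ρ)·ρ^n = (1 − 0.9008)·0.9008^0 = 0.09918·1.000000 = 0.099177

Final: 0.099177


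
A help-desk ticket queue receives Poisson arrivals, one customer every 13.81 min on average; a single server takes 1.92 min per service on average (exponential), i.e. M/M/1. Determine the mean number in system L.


λ = 60/13.81 = 4.3447 /hr
μ = 60/1.92 = 31.2500 /hr
ρ = λ/μ = 4.3447/31.2500 = 0.1390
L = ρ/(1−ρ) = 0.1390/0.8610 = 0.1615

Final: 0.1615


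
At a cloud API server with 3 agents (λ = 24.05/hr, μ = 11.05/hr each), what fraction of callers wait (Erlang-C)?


a = λ/μ = 2.1765; ρ = a/3 = 0.7255
P₀ = 0.084713 (from M/M/c formula)
C(c,a) = [a^c/(c!(1−ρ))]·P₀ = [10.30999/(6·0.2745)]·0.084713
= 6.25964·0.084713 = 0.530270

Final: 0.530270


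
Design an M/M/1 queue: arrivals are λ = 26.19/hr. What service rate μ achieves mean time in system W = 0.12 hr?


W = 1/(μ−λ) ⇒ μ − λ = 1/W = 1/0.12 = 8.3333
μ = λ + 1/W = 26.19 + 8.3333 = 34.5233 per hr

Final: 34.5233 /hr


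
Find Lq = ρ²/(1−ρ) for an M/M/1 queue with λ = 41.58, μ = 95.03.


ρ = 41.58/95.03 = 0.4375
Lq = ρ²/(1−ρ) = 0.1914/0.5625 = 0.3404

Final: 0.3404


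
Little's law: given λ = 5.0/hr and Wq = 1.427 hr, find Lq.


Lq = λWq = 5.0·1.427 = 7.1350

Final: 7.1350


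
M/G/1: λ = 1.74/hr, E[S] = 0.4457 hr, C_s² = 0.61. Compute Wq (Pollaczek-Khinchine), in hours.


ρ = λ·E[S] = 1.74·0.4457 = 0.7755
E[S²] = E[S]²(1+C_s²) = 0.4457²·(1+0.61) = 0.319824
Wq = λ·E[S²]/(2(1−ρ)) = 1.74·0.319824/(2·0.2245) = 1.23951 hr

Final: 1.23951 hr


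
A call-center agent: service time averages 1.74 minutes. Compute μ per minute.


μ = 1/(service time) in consistent units.
1 minute = 1 min, so μ = 1/1.74 = 0.5747 per minute

Final: 0.5747 /min


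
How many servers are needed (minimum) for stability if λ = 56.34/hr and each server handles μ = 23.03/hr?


Stability requires cμ > λ ⇔ c > λ/μ.
λ/μ = 56.34/23.03 = 2.4464
Minimum integer c = ⌊2.4464⌋ + 1 = 3
Check: 3·23.03 = 69.09 > 56.34, while 2·23.03 = 46.06 ≤ 56.34

Final: 3 servers


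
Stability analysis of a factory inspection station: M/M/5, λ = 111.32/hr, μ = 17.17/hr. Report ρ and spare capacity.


Total capacity cμ = 5·17.17 = 85.85/hr
ρ = λ/(cμ) = 111.32/85.85 = 1.2967
Stable ⇔ ρ < 1: NO
Spare capacity = cμ − λ = 85.85 − 111.32 = -25.47/hr

Final: ρ = 1.2967; unstable; margin = -25.47/hr


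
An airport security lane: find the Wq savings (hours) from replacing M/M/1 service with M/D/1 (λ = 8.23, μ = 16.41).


ρ = 8.23/16.41 = 0.5015
Wq(M/M/1) = ρ/(μ−λ) = 0.5015/8.18 = 0.06131 hr
Wq(M/D/1) = ρ/(2(μ−λ)) = 0.03066 hr
Savings = 0.06131 − 0.03066 = 0.03066 hr

Final: 0.03066 hr


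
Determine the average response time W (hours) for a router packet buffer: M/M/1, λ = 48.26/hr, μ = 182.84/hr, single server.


W = 1/(μ−λ) = 1/(182.84 − 48.26) = 1/134.58 = 0.007431 hr

Final: 0.007431 hr


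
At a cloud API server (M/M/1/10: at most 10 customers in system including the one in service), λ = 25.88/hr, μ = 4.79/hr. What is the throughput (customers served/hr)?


ρ = 5.4029; P_K = (1−ρ)ρ^10/(1−ρ^11) = 0.814915
λ_eff = λ(1 − P_K) = 25.88·(1 − 0.814915) = 25.88·0.185085 = 4.7900 /hr

Final: 4.7900 /hr


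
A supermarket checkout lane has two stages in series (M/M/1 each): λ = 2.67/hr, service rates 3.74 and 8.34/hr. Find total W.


Each node sees arrival rate λ = 2.67/hr (tandem ⇒ throughput preserved).
W₁ = 1/(μ₁−λ) = 1/(3.74−2.67) = 0.93458 hr
W₂ = 1/(μ₂−λ) = 1/(8.34−2.67) = 0.17637 hr
W_total = W₁ + W₂ = 0.93458 + 0.17637 = 1.11095 hr

Final: 1.11095 hr


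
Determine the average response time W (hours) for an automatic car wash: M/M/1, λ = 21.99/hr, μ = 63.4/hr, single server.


W = 1/(μ−λ) = 1/(63.4 − 21.99) = 1/41.41 = 0.02415 hr

Final: 0.02415 hr


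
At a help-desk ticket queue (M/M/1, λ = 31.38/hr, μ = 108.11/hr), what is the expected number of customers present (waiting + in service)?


ρ = λ/μ = 31.38/108.11 = 0.2903
L = ρ/(1−ρ) = 0.2903/(1 − 0.2903) = 0.2903/0.7097 = 0.4090

Final: 0.4090


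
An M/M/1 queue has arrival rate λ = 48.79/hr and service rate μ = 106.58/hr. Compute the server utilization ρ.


ρ = λ/μ = 48.79/106.58 = 0.4578

Final: 0.4578


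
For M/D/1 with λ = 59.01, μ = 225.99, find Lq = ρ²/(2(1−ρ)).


ρ = 59.01/225.99 = 0.2611
M/D/1: Lq = ρ²/(2(1−ρ)) = 0.06818/(2·0.7389) = 0.04614

Final: 0.04614


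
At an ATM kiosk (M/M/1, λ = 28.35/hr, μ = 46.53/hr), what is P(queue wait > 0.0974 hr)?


ρ = 28.35/46.53 = 0.6093
P(Wq > t) = ρ·e^{−(μ−λ)t} = 0.6093·e^{−1.7707}
= 0.6093·0.170208 = 0.103705

Final: 0.103705


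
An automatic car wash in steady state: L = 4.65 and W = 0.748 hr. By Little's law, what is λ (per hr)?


λ = L/W = 4.65/0.748 = 6.2166 /hr

Final: 6.2166 /hr


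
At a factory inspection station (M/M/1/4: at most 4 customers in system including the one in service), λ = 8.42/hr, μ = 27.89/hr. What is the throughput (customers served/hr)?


ρ = 0.3019; P_K = (1−ρ)ρ^4/(1−ρ^5) = 0.005814
λ_eff = λ(1 − P_K) = 8.42·(1 − 0.005814) = 8.42·0.994186 = 8.3710 /hr

Final: 8.3710 /hr


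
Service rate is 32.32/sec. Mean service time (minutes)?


Mean service time = 1/μ = 1/32.32 second = 0.03094 second
In minutes: 0.03094 × 0.0166667 = 0.0005157 min

Final: 0.0005157 min


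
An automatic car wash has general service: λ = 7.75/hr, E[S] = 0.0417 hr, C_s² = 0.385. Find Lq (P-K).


ρ = λ·E[S] = 7.75·0.0417 = 0.3232
Lq = ρ²(1+C_s²)/(2(1−ρ)) = 0.1044·(1+0.385)/(2·0.6768)
= 0.1044·1.3850/1.3537 = 0.10686

Final: 0.10686


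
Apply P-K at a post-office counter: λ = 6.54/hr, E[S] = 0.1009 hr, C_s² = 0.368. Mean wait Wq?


ρ = λ·E[S] = 6.54·0.1009 = 0.6599
E[S²] = E[S]²(1+C_s²) = 0.1009²·(1+0.368) = 0.013927
Wq = λ·E[S²]/(2(1−ρ)) = 6.54·0.013927/(2·0.3401) = 0.13390 hr

Final: 0.13390 hr


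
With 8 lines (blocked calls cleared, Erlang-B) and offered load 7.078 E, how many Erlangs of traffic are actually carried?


B(8,7.078) = 0.183307 (Erlang-B)
Carried load = a(1 − B) = 7.078·(1 − 0.183307) = 7.078·0.816693 = 5.7806 E

Final: 5.7806 Erlangs


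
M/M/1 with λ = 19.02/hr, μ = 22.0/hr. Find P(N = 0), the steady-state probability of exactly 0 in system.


ρ = 19.02/22.0 = 0.8645
P_n = (1−ρ)·ρ^n = (1 − 0.8645)·0.8645^0 = 0.1355·1.000000 = 0.135455

Final: 0.135455


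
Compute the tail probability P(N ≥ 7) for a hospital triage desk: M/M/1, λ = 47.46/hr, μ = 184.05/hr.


ρ = 47.46/184.05 = 0.2579
P(N ≥ n) = ρ^n = 0.2579^7 = 0.00007581

Final: 0.00007581


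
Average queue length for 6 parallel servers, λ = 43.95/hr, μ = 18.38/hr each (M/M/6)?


a = λ/μ = 2.3912; ρ = a/6 = 0.3985
P₀ = 0.091124
Lq = P₀·a^c·ρ / (c!·(1−ρ)²) = 0.091124·186.93053·0.3985/(720·0.36176)
= 0.02606

Final: 0.02606


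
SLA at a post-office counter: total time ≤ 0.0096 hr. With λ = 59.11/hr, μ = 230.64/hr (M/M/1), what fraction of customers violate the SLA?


W ~ Exponential(μ−λ) for M/M/1.
μ − λ = 230.64 − 59.11 = 171.5300
P(W > t) = e^{−(μ−λ)t} = e^{−1.6467} = 0.192687

Final: 0.192687


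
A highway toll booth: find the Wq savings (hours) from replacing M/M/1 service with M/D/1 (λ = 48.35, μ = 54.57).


ρ = 48.35/54.57 = 0.8860
Wq(M/M/1) = ρ/(μ−λ) = 0.8860/6.22 = 0.14245 hr
Wq(M/D/1) = ρ/(2(μ−λ)) = 0.07122 hr
Savings = 0.14245 − 0.07122 = 0.07122 hr

Final: 0.07122 hr


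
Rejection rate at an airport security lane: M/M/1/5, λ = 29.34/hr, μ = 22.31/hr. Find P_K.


ρ = λ/μ = 29.34/22.31 = 1.3151
P_K = (1−ρ)ρ^K/(1−ρ^(K+1)) = (-0.3151·3.933713)/(1 − 5.173247)
= -1.239534/-4.173247 = 0.297019

Final: 0.297019


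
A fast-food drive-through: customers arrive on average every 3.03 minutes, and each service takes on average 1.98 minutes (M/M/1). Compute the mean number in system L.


λ = 60/3.03 = 19.8020 /hr
μ = 60/1.98 = 30.3030 /hr
ρ = λ/μ = 19.8020/30.3030 = 0.6535
L = ρ/(1−ρ) = 0.6535/0.3465 = 1.8857

Final: 1.8857


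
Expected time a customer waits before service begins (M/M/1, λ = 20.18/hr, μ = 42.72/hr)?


ρ = 20.18/42.72 = 0.4724
Wq = ρ/(μ−λ) = 0.4724/(42.72 − 20.18) = 0.4724/22.54 = 0.02096 hr

Final: 0.02096 hr


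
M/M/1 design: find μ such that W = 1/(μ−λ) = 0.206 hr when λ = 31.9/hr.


W = 1/(μ−λ) ⇒ μ − λ = 1/W = 1/0.206 = 4.8544
μ = λ + 1/W = 31.9 + 4.8544 = 36.7544 per hr

Final: 36.7544 /hr


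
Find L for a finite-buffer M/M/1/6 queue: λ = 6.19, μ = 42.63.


ρ = 6.19/42.63 = 0.1452
L = ρ[1 − (K+1)ρ^K + Kρ^(K+1)] / [(1−ρ)(1−ρ^(K+1))]
Numerator: 0.1452·(1 − 7·0.000009372 + 6·0.000001361) = 0.145195
Denominator: (0.8548)·(0.999999) = 0.854796
L = 0.145195/0.854796 = 0.1699

Final: 0.1699


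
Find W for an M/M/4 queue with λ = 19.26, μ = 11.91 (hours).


a = 1.6171; ρ = 0.4043; P₀ = 0.195778
Lq = P₀·a^c·ρ/(c!(1−ρ)²) = 0.06355
Wq = Lq/λ = 0.06355/19.26 = 0.003300 hr
W = Wq + 1/μ = 0.003300 + 0.08396 = 0.08726 hr

Final: 0.08726 hr


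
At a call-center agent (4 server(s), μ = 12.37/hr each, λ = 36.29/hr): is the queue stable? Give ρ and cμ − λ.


Total capacity cμ = 4·12.37 = 49.48/hr
ρ = λ/(cμ) = 36.29/49.48 = 0.7334
Stable ⇔ ρ < 1: YES
Spare capacity = cμ − λ = 49.48 − 36.29 = 13.19/hr

Final: ρ = 0.7334; stable; margin = 13.19/hr


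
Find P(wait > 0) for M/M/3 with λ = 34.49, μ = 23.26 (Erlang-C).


a = λ/μ = 1.4828; ρ = a/3 = 0.4943
P₀ = 0.214750 (from M/M/c formula)
C(c,a) = [a^c/(c!(1−ρ))]·P₀ = [3.26025/(6·0.5057)]·0.214750
= 1.07443·0.214750 = 0.230734

Final: 0.230734


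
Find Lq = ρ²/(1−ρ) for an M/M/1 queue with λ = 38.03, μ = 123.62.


ρ = 38.03/123.62 = 0.3076
Lq = ρ²/(1−ρ) = 0.09464/0.6924 = 0.1367

Final: 0.1367


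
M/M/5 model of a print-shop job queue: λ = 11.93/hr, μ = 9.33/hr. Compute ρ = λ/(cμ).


ρ = λ/(cμ) = 11.93/(5·9.33) = 11.93/46.65 = 0.2557

Final: 0.2557


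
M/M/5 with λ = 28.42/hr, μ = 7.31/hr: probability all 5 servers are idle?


a = λ/μ = 28.42/7.31 = 3.8878; ρ = a/c = 0.7776
Σ_{k=0}^{4} a^k/k! (terms k=0..4) = 1.00000 + 3.88782 + 7.55759 + 9.79420 + 9.51953 = 31.75914
Tail: a^5/(5!(1−ρ)) = 888.24646/(120·0.2224) = 33.27738
P₀ = 1/(31.75914 + 33.27738) = 1/65.03652 = 0.015376

Final: 0.015376


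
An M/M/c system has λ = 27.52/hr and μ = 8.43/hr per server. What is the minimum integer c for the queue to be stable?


Stability requires cμ > λ ⇔ c > λ/μ.
λ/μ = 27.52/8.43 = 3.2645
Minimum integer c = ⌊3.2645⌋ + 1 = 4
Check: 4·8.43 = 33.72 > 27.52, while 3·8.43 = 25.29 ≤ 27.52

Final: 4 servers


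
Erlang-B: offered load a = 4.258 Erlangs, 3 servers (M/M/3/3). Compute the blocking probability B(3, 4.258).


B(c,a) = (a^c/c!) / Σ_{k=0}^{c} a^k/k!
a^3/3! = 12.866657
Σ terms (k=0..3): 1.00000 + 4.25800 + 9.06528 + 12.86666 = 27.189939
B = 12.866657/27.189939 = 0.473214

Final: 0.473214


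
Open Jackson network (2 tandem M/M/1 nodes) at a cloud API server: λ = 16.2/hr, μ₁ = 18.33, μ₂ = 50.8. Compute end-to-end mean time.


Each node sees arrival rate λ = 16.2/hr (tandem ⇒ throughput preserved).
W₁ = 1/(μ₁−λ) = 1/(18.33−16.2) = 0.46948 hr
W₂ = 1/(μ₂−λ) = 1/(50.8−16.2) = 0.02890 hr
W_total = W₁ + W₂ = 0.46948 + 0.02890 = 0.49839 hr

Final: 0.49839 hr


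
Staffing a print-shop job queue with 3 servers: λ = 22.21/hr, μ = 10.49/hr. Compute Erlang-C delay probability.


a = λ/μ = 2.1173; ρ = a/3 = 0.7058
P₀ = 0.093157 (from M/M/c formula)
C(c,a) = [a^c/(c!(1−ρ))]·P₀ = [9.49116/(6·0.2942)]·0.093157
= 5.37593·0.093157 = 0.500806

Final: 0.500806


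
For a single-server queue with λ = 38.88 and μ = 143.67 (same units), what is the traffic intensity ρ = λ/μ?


ρ = λ/μ = 38.88/143.67 = 0.2706

Final: 0.2706


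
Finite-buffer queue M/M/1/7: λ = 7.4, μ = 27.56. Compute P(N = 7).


ρ = λ/μ = 7.4/27.56 = 0.2685
P_K = (1−ρ)ρ^K/(1−ρ^(K+1)) = (0.7315·0.0001006)/(1 − 0.00002702)
= 0.00007360/0.999973 = 0.00007360

Final: 0.00007360


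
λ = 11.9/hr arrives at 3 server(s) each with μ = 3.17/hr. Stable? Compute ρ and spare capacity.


Total capacity cμ = 3·3.17 = 9.51/hr
ρ = λ/(cμ) = 11.9/9.51 = 1.2513
Stable ⇔ ρ < 1: NO
Spare capacity = cμ − λ = 9.51 − 11.9 = -2.39/hr

Final: ρ = 1.2513; unstable; margin = -2.39/hr


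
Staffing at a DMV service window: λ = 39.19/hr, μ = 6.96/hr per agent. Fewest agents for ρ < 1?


Stability requires cμ > λ ⇔ c > λ/μ.
λ/μ = 39.19/6.96 = 5.6307
Minimum integer c = ⌊5.6307⌋ + 1 = 6
Check: 6·6.96 = 41.76 > 39.19, while 5·6.96 = 34.80 ≤ 39.19

Final: 6 servers


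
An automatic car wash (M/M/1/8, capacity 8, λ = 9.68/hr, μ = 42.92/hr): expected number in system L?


ρ = 9.68/42.92 = 0.2255
L = ρ[1 − (K+1)ρ^K + Kρ^(K+1)] / [(1−ρ)(1−ρ^(K+1))]
Numerator: 0.2255·(1 − 9·0.000006695 + 8·0.000001510) = 0.225525
Denominator: (0.7745)·(0.999998) = 0.774463
L = 0.225525/0.774463 = 0.2912

Final: 0.2912
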